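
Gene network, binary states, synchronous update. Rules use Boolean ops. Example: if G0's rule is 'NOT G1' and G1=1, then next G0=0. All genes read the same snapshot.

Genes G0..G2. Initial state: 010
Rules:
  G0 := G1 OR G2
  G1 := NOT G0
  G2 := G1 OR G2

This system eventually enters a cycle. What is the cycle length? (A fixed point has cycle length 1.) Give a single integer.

Step 0: 010
Step 1: G0=G1|G2=1|0=1 G1=NOT G0=NOT 0=1 G2=G1|G2=1|0=1 -> 111
Step 2: G0=G1|G2=1|1=1 G1=NOT G0=NOT 1=0 G2=G1|G2=1|1=1 -> 101
Step 3: G0=G1|G2=0|1=1 G1=NOT G0=NOT 1=0 G2=G1|G2=0|1=1 -> 101
State from step 3 equals state from step 2 -> cycle length 1

Answer: 1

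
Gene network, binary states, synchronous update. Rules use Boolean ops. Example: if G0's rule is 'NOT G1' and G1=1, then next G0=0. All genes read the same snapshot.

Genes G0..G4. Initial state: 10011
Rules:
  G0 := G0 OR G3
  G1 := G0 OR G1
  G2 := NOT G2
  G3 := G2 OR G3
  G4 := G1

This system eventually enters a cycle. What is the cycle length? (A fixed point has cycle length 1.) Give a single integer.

Step 0: 10011
Step 1: G0=G0|G3=1|1=1 G1=G0|G1=1|0=1 G2=NOT G2=NOT 0=1 G3=G2|G3=0|1=1 G4=G1=0 -> 11110
Step 2: G0=G0|G3=1|1=1 G1=G0|G1=1|1=1 G2=NOT G2=NOT 1=0 G3=G2|G3=1|1=1 G4=G1=1 -> 11011
Step 3: G0=G0|G3=1|1=1 G1=G0|G1=1|1=1 G2=NOT G2=NOT 0=1 G3=G2|G3=0|1=1 G4=G1=1 -> 11111
Step 4: G0=G0|G3=1|1=1 G1=G0|G1=1|1=1 G2=NOT G2=NOT 1=0 G3=G2|G3=1|1=1 G4=G1=1 -> 11011
State from step 4 equals state from step 2 -> cycle length 2

Answer: 2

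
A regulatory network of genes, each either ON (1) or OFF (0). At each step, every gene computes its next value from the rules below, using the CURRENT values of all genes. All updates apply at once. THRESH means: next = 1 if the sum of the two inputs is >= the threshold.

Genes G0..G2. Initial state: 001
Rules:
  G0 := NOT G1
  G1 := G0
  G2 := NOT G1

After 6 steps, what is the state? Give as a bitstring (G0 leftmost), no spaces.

Step 1: G0=NOT G1=NOT 0=1 G1=G0=0 G2=NOT G1=NOT 0=1 -> 101
Step 2: G0=NOT G1=NOT 0=1 G1=G0=1 G2=NOT G1=NOT 0=1 -> 111
Step 3: G0=NOT G1=NOT 1=0 G1=G0=1 G2=NOT G1=NOT 1=0 -> 010
Step 4: G0=NOT G1=NOT 1=0 G1=G0=0 G2=NOT G1=NOT 1=0 -> 000
Step 5: G0=NOT G1=NOT 0=1 G1=G0=0 G2=NOT G1=NOT 0=1 -> 101
Step 6: G0=NOT G1=NOT 0=1 G1=G0=1 G2=NOT G1=NOT 0=1 -> 111

111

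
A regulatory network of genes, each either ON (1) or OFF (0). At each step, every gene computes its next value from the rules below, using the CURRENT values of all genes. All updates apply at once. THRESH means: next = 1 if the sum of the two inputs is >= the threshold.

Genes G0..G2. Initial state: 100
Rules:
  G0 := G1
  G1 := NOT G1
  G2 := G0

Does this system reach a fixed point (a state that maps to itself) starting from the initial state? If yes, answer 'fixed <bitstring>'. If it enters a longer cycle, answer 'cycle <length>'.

Step 0: 100
Step 1: G0=G1=0 G1=NOT G1=NOT 0=1 G2=G0=1 -> 011
Step 2: G0=G1=1 G1=NOT G1=NOT 1=0 G2=G0=0 -> 100
Cycle of length 2 starting at step 0 -> no fixed point

Answer: cycle 2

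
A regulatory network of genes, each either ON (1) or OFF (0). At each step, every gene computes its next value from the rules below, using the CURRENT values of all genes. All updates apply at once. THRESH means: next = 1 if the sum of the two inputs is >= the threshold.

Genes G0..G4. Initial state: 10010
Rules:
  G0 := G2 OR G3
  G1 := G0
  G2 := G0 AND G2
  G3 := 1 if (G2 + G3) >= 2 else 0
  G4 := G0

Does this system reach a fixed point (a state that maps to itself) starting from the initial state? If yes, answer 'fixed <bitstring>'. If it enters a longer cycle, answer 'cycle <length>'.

Answer: fixed 00000

Derivation:
Step 0: 10010
Step 1: G0=G2|G3=0|1=1 G1=G0=1 G2=G0&G2=1&0=0 G3=(0+1>=2)=0 G4=G0=1 -> 11001
Step 2: G0=G2|G3=0|0=0 G1=G0=1 G2=G0&G2=1&0=0 G3=(0+0>=2)=0 G4=G0=1 -> 01001
Step 3: G0=G2|G3=0|0=0 G1=G0=0 G2=G0&G2=0&0=0 G3=(0+0>=2)=0 G4=G0=0 -> 00000
Step 4: G0=G2|G3=0|0=0 G1=G0=0 G2=G0&G2=0&0=0 G3=(0+0>=2)=0 G4=G0=0 -> 00000
Fixed point reached at step 3: 00000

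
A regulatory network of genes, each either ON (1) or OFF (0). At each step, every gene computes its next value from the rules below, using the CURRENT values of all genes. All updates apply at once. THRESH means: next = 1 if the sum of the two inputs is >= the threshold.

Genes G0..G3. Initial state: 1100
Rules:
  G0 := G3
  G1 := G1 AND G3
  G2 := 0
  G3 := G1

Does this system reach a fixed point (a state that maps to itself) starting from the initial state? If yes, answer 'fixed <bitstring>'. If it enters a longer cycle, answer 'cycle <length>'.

Step 0: 1100
Step 1: G0=G3=0 G1=G1&G3=1&0=0 G2=0(const) G3=G1=1 -> 0001
Step 2: G0=G3=1 G1=G1&G3=0&1=0 G2=0(const) G3=G1=0 -> 1000
Step 3: G0=G3=0 G1=G1&G3=0&0=0 G2=0(const) G3=G1=0 -> 0000
Step 4: G0=G3=0 G1=G1&G3=0&0=0 G2=0(const) G3=G1=0 -> 0000
Fixed point reached at step 3: 0000

Answer: fixed 0000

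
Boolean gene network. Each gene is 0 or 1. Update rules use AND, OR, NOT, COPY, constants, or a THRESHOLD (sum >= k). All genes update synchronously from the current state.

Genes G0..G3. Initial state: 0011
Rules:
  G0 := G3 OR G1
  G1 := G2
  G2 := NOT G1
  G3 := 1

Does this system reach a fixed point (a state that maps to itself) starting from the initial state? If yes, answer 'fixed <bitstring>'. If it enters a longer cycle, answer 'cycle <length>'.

Answer: cycle 4

Derivation:
Step 0: 0011
Step 1: G0=G3|G1=1|0=1 G1=G2=1 G2=NOT G1=NOT 0=1 G3=1(const) -> 1111
Step 2: G0=G3|G1=1|1=1 G1=G2=1 G2=NOT G1=NOT 1=0 G3=1(const) -> 1101
Step 3: G0=G3|G1=1|1=1 G1=G2=0 G2=NOT G1=NOT 1=0 G3=1(const) -> 1001
Step 4: G0=G3|G1=1|0=1 G1=G2=0 G2=NOT G1=NOT 0=1 G3=1(const) -> 1011
Step 5: G0=G3|G1=1|0=1 G1=G2=1 G2=NOT G1=NOT 0=1 G3=1(const) -> 1111
Cycle of length 4 starting at step 1 -> no fixed point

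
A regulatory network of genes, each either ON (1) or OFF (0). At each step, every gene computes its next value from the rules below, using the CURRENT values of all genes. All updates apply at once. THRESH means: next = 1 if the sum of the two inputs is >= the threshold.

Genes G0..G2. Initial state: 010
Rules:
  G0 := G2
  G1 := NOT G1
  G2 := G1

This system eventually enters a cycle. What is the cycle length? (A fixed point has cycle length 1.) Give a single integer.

Answer: 2

Derivation:
Step 0: 010
Step 1: G0=G2=0 G1=NOT G1=NOT 1=0 G2=G1=1 -> 001
Step 2: G0=G2=1 G1=NOT G1=NOT 0=1 G2=G1=0 -> 110
Step 3: G0=G2=0 G1=NOT G1=NOT 1=0 G2=G1=1 -> 001
State from step 3 equals state from step 1 -> cycle length 2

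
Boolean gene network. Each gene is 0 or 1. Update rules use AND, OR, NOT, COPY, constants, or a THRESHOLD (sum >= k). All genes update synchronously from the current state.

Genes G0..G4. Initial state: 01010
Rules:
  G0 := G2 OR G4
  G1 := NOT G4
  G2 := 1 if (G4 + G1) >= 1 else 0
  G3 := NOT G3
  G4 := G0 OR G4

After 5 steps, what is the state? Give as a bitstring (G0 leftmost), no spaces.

Step 1: G0=G2|G4=0|0=0 G1=NOT G4=NOT 0=1 G2=(0+1>=1)=1 G3=NOT G3=NOT 1=0 G4=G0|G4=0|0=0 -> 01100
Step 2: G0=G2|G4=1|0=1 G1=NOT G4=NOT 0=1 G2=(0+1>=1)=1 G3=NOT G3=NOT 0=1 G4=G0|G4=0|0=0 -> 11110
Step 3: G0=G2|G4=1|0=1 G1=NOT G4=NOT 0=1 G2=(0+1>=1)=1 G3=NOT G3=NOT 1=0 G4=G0|G4=1|0=1 -> 11101
Step 4: G0=G2|G4=1|1=1 G1=NOT G4=NOT 1=0 G2=(1+1>=1)=1 G3=NOT G3=NOT 0=1 G4=G0|G4=1|1=1 -> 10111
Step 5: G0=G2|G4=1|1=1 G1=NOT G4=NOT 1=0 G2=(1+0>=1)=1 G3=NOT G3=NOT 1=0 G4=G0|G4=1|1=1 -> 10101

10101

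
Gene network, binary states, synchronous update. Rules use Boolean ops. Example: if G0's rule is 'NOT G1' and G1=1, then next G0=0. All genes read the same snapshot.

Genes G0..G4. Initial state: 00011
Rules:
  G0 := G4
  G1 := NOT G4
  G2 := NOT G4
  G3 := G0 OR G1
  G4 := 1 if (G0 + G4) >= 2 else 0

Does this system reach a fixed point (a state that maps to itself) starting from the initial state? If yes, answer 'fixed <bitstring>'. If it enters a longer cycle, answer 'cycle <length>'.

Answer: fixed 01110

Derivation:
Step 0: 00011
Step 1: G0=G4=1 G1=NOT G4=NOT 1=0 G2=NOT G4=NOT 1=0 G3=G0|G1=0|0=0 G4=(0+1>=2)=0 -> 10000
Step 2: G0=G4=0 G1=NOT G4=NOT 0=1 G2=NOT G4=NOT 0=1 G3=G0|G1=1|0=1 G4=(1+0>=2)=0 -> 01110
Step 3: G0=G4=0 G1=NOT G4=NOT 0=1 G2=NOT G4=NOT 0=1 G3=G0|G1=0|1=1 G4=(0+0>=2)=0 -> 01110
Fixed point reached at step 2: 01110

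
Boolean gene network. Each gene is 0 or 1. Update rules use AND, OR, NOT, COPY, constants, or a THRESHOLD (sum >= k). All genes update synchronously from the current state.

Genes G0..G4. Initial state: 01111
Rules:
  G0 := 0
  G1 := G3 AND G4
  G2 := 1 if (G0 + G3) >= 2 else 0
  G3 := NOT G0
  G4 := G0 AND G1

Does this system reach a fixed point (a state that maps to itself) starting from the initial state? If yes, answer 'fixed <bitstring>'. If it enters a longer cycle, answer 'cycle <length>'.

Step 0: 01111
Step 1: G0=0(const) G1=G3&G4=1&1=1 G2=(0+1>=2)=0 G3=NOT G0=NOT 0=1 G4=G0&G1=0&1=0 -> 01010
Step 2: G0=0(const) G1=G3&G4=1&0=0 G2=(0+1>=2)=0 G3=NOT G0=NOT 0=1 G4=G0&G1=0&1=0 -> 00010
Step 3: G0=0(const) G1=G3&G4=1&0=0 G2=(0+1>=2)=0 G3=NOT G0=NOT 0=1 G4=G0&G1=0&0=0 -> 00010
Fixed point reached at step 2: 00010

Answer: fixed 00010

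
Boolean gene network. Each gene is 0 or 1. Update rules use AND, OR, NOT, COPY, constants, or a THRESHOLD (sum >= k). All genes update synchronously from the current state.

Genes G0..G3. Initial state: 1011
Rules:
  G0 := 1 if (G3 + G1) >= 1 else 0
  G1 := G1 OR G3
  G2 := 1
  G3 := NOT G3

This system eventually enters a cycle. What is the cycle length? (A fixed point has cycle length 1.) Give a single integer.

Answer: 2

Derivation:
Step 0: 1011
Step 1: G0=(1+0>=1)=1 G1=G1|G3=0|1=1 G2=1(const) G3=NOT G3=NOT 1=0 -> 1110
Step 2: G0=(0+1>=1)=1 G1=G1|G3=1|0=1 G2=1(const) G3=NOT G3=NOT 0=1 -> 1111
Step 3: G0=(1+1>=1)=1 G1=G1|G3=1|1=1 G2=1(const) G3=NOT G3=NOT 1=0 -> 1110
State from step 3 equals state from step 1 -> cycle length 2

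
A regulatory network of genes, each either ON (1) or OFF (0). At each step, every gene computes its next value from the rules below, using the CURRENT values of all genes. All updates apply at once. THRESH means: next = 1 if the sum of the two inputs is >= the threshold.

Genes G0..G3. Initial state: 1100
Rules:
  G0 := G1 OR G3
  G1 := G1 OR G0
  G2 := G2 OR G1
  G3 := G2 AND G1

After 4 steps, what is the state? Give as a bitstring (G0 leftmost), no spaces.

Step 1: G0=G1|G3=1|0=1 G1=G1|G0=1|1=1 G2=G2|G1=0|1=1 G3=G2&G1=0&1=0 -> 1110
Step 2: G0=G1|G3=1|0=1 G1=G1|G0=1|1=1 G2=G2|G1=1|1=1 G3=G2&G1=1&1=1 -> 1111
Step 3: G0=G1|G3=1|1=1 G1=G1|G0=1|1=1 G2=G2|G1=1|1=1 G3=G2&G1=1&1=1 -> 1111
Step 4: G0=G1|G3=1|1=1 G1=G1|G0=1|1=1 G2=G2|G1=1|1=1 G3=G2&G1=1&1=1 -> 1111

1111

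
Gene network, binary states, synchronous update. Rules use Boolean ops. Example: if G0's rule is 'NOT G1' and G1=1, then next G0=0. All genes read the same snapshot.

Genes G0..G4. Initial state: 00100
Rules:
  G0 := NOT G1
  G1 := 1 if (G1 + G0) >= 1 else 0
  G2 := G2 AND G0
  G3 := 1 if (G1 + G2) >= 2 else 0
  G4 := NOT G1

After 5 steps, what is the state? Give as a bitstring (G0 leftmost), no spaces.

Step 1: G0=NOT G1=NOT 0=1 G1=(0+0>=1)=0 G2=G2&G0=1&0=0 G3=(0+1>=2)=0 G4=NOT G1=NOT 0=1 -> 10001
Step 2: G0=NOT G1=NOT 0=1 G1=(0+1>=1)=1 G2=G2&G0=0&1=0 G3=(0+0>=2)=0 G4=NOT G1=NOT 0=1 -> 11001
Step 3: G0=NOT G1=NOT 1=0 G1=(1+1>=1)=1 G2=G2&G0=0&1=0 G3=(1+0>=2)=0 G4=NOT G1=NOT 1=0 -> 01000
Step 4: G0=NOT G1=NOT 1=0 G1=(1+0>=1)=1 G2=G2&G0=0&0=0 G3=(1+0>=2)=0 G4=NOT G1=NOT 1=0 -> 01000
Step 5: G0=NOT G1=NOT 1=0 G1=(1+0>=1)=1 G2=G2&G0=0&0=0 G3=(1+0>=2)=0 G4=NOT G1=NOT 1=0 -> 01000

01000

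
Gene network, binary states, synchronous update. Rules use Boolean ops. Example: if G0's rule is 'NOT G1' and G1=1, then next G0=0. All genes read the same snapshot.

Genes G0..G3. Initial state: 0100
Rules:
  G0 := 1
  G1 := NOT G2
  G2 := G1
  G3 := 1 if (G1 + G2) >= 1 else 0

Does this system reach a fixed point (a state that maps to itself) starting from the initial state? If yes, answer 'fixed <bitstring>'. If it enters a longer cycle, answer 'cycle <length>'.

Answer: cycle 4

Derivation:
Step 0: 0100
Step 1: G0=1(const) G1=NOT G2=NOT 0=1 G2=G1=1 G3=(1+0>=1)=1 -> 1111
Step 2: G0=1(const) G1=NOT G2=NOT 1=0 G2=G1=1 G3=(1+1>=1)=1 -> 1011
Step 3: G0=1(const) G1=NOT G2=NOT 1=0 G2=G1=0 G3=(0+1>=1)=1 -> 1001
Step 4: G0=1(const) G1=NOT G2=NOT 0=1 G2=G1=0 G3=(0+0>=1)=0 -> 1100
Step 5: G0=1(const) G1=NOT G2=NOT 0=1 G2=G1=1 G3=(1+0>=1)=1 -> 1111
Cycle of length 4 starting at step 1 -> no fixed point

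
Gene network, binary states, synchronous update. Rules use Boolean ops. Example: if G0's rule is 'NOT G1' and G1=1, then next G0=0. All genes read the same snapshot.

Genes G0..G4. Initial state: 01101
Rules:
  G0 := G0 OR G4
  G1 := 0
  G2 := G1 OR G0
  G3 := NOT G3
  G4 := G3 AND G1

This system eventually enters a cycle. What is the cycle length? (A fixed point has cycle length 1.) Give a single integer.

Answer: 2

Derivation:
Step 0: 01101
Step 1: G0=G0|G4=0|1=1 G1=0(const) G2=G1|G0=1|0=1 G3=NOT G3=NOT 0=1 G4=G3&G1=0&1=0 -> 10110
Step 2: G0=G0|G4=1|0=1 G1=0(const) G2=G1|G0=0|1=1 G3=NOT G3=NOT 1=0 G4=G3&G1=1&0=0 -> 10100
Step 3: G0=G0|G4=1|0=1 G1=0(const) G2=G1|G0=0|1=1 G3=NOT G3=NOT 0=1 G4=G3&G1=0&0=0 -> 10110
State from step 3 equals state from step 1 -> cycle length 2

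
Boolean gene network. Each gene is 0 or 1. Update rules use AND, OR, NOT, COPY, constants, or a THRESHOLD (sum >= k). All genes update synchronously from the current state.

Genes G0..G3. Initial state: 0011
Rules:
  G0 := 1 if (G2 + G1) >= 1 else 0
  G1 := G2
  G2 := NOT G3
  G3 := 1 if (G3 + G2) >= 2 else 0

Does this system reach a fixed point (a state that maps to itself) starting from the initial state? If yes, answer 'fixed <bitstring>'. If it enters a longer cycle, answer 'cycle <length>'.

Answer: fixed 1110

Derivation:
Step 0: 0011
Step 1: G0=(1+0>=1)=1 G1=G2=1 G2=NOT G3=NOT 1=0 G3=(1+1>=2)=1 -> 1101
Step 2: G0=(0+1>=1)=1 G1=G2=0 G2=NOT G3=NOT 1=0 G3=(1+0>=2)=0 -> 1000
Step 3: G0=(0+0>=1)=0 G1=G2=0 G2=NOT G3=NOT 0=1 G3=(0+0>=2)=0 -> 0010
Step 4: G0=(1+0>=1)=1 G1=G2=1 G2=NOT G3=NOT 0=1 G3=(0+1>=2)=0 -> 1110
Step 5: G0=(1+1>=1)=1 G1=G2=1 G2=NOT G3=NOT 0=1 G3=(0+1>=2)=0 -> 1110
Fixed point reached at step 4: 1110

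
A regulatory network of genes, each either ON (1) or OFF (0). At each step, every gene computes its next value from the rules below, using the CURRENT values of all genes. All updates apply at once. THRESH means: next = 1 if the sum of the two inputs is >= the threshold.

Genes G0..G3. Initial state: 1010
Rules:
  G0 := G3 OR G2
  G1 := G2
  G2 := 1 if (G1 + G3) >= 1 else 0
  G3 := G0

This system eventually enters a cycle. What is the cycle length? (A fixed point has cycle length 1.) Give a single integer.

Step 0: 1010
Step 1: G0=G3|G2=0|1=1 G1=G2=1 G2=(0+0>=1)=0 G3=G0=1 -> 1101
Step 2: G0=G3|G2=1|0=1 G1=G2=0 G2=(1+1>=1)=1 G3=G0=1 -> 1011
Step 3: G0=G3|G2=1|1=1 G1=G2=1 G2=(0+1>=1)=1 G3=G0=1 -> 1111
Step 4: G0=G3|G2=1|1=1 G1=G2=1 G2=(1+1>=1)=1 G3=G0=1 -> 1111
State from step 4 equals state from step 3 -> cycle length 1

Answer: 1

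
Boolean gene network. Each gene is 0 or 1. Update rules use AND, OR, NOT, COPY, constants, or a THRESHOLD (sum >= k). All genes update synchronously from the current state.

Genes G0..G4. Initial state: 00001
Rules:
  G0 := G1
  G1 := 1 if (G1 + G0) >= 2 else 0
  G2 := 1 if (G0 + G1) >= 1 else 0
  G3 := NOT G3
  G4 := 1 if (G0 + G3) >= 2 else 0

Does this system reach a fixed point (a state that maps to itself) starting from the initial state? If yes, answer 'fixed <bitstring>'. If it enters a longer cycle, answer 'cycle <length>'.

Step 0: 00001
Step 1: G0=G1=0 G1=(0+0>=2)=0 G2=(0+0>=1)=0 G3=NOT G3=NOT 0=1 G4=(0+0>=2)=0 -> 00010
Step 2: G0=G1=0 G1=(0+0>=2)=0 G2=(0+0>=1)=0 G3=NOT G3=NOT 1=0 G4=(0+1>=2)=0 -> 00000
Step 3: G0=G1=0 G1=(0+0>=2)=0 G2=(0+0>=1)=0 G3=NOT G3=NOT 0=1 G4=(0+0>=2)=0 -> 00010
Cycle of length 2 starting at step 1 -> no fixed point

Answer: cycle 2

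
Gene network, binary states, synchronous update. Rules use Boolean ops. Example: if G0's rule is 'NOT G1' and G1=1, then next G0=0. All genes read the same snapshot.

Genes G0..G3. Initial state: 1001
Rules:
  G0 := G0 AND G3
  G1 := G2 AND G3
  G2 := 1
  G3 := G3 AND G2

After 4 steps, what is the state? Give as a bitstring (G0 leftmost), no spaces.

Step 1: G0=G0&G3=1&1=1 G1=G2&G3=0&1=0 G2=1(const) G3=G3&G2=1&0=0 -> 1010
Step 2: G0=G0&G3=1&0=0 G1=G2&G3=1&0=0 G2=1(const) G3=G3&G2=0&1=0 -> 0010
Step 3: G0=G0&G3=0&0=0 G1=G2&G3=1&0=0 G2=1(const) G3=G3&G2=0&1=0 -> 0010
Step 4: G0=G0&G3=0&0=0 G1=G2&G3=1&0=0 G2=1(const) G3=G3&G2=0&1=0 -> 0010

0010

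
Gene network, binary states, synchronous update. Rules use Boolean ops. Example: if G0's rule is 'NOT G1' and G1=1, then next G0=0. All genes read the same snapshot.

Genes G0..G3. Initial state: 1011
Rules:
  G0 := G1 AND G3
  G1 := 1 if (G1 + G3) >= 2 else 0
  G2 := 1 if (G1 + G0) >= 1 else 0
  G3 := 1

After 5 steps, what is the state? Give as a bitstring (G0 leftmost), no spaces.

Step 1: G0=G1&G3=0&1=0 G1=(0+1>=2)=0 G2=(0+1>=1)=1 G3=1(const) -> 0011
Step 2: G0=G1&G3=0&1=0 G1=(0+1>=2)=0 G2=(0+0>=1)=0 G3=1(const) -> 0001
Step 3: G0=G1&G3=0&1=0 G1=(0+1>=2)=0 G2=(0+0>=1)=0 G3=1(const) -> 0001
Step 4: G0=G1&G3=0&1=0 G1=(0+1>=2)=0 G2=(0+0>=1)=0 G3=1(const) -> 0001
Step 5: G0=G1&G3=0&1=0 G1=(0+1>=2)=0 G2=(0+0>=1)=0 G3=1(const) -> 0001

0001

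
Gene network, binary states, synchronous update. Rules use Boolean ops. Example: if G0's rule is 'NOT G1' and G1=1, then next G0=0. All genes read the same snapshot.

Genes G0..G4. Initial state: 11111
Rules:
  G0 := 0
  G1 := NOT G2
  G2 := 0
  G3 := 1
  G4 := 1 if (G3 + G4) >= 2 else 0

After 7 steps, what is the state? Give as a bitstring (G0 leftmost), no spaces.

Step 1: G0=0(const) G1=NOT G2=NOT 1=0 G2=0(const) G3=1(const) G4=(1+1>=2)=1 -> 00011
Step 2: G0=0(const) G1=NOT G2=NOT 0=1 G2=0(const) G3=1(const) G4=(1+1>=2)=1 -> 01011
Step 3: G0=0(const) G1=NOT G2=NOT 0=1 G2=0(const) G3=1(const) G4=(1+1>=2)=1 -> 01011
Step 4: G0=0(const) G1=NOT G2=NOT 0=1 G2=0(const) G3=1(const) G4=(1+1>=2)=1 -> 01011
Step 5: G0=0(const) G1=NOT G2=NOT 0=1 G2=0(const) G3=1(const) G4=(1+1>=2)=1 -> 01011
Step 6: G0=0(const) G1=NOT G2=NOT 0=1 G2=0(const) G3=1(const) G4=(1+1>=2)=1 -> 01011
Step 7: G0=0(const) G1=NOT G2=NOT 0=1 G2=0(const) G3=1(const) G4=(1+1>=2)=1 -> 01011

01011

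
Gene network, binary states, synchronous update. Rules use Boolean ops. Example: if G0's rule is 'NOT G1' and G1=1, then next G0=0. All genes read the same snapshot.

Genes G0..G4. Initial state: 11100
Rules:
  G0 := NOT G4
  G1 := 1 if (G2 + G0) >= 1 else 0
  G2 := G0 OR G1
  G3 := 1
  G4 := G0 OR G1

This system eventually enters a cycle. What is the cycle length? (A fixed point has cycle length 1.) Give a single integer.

Answer: 1

Derivation:
Step 0: 11100
Step 1: G0=NOT G4=NOT 0=1 G1=(1+1>=1)=1 G2=G0|G1=1|1=1 G3=1(const) G4=G0|G1=1|1=1 -> 11111
Step 2: G0=NOT G4=NOT 1=0 G1=(1+1>=1)=1 G2=G0|G1=1|1=1 G3=1(const) G4=G0|G1=1|1=1 -> 01111
Step 3: G0=NOT G4=NOT 1=0 G1=(1+0>=1)=1 G2=G0|G1=0|1=1 G3=1(const) G4=G0|G1=0|1=1 -> 01111
State from step 3 equals state from step 2 -> cycle length 1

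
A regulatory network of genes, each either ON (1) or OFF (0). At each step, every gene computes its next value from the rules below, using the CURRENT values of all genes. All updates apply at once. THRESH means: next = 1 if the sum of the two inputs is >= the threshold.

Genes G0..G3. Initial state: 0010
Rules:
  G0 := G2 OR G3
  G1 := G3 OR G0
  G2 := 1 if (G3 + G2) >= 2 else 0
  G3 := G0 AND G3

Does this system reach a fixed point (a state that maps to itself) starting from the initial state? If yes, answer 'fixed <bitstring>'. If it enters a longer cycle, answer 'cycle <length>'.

Step 0: 0010
Step 1: G0=G2|G3=1|0=1 G1=G3|G0=0|0=0 G2=(0+1>=2)=0 G3=G0&G3=0&0=0 -> 1000
Step 2: G0=G2|G3=0|0=0 G1=G3|G0=0|1=1 G2=(0+0>=2)=0 G3=G0&G3=1&0=0 -> 0100
Step 3: G0=G2|G3=0|0=0 G1=G3|G0=0|0=0 G2=(0+0>=2)=0 G3=G0&G3=0&0=0 -> 0000
Step 4: G0=G2|G3=0|0=0 G1=G3|G0=0|0=0 G2=(0+0>=2)=0 G3=G0&G3=0&0=0 -> 0000
Fixed point reached at step 3: 0000

Answer: fixed 0000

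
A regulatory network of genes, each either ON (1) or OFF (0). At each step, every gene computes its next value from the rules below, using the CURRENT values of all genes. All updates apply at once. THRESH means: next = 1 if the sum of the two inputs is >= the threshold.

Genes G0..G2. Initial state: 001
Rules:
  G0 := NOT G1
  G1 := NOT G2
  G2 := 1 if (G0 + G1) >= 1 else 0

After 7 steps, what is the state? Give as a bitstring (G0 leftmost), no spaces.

Step 1: G0=NOT G1=NOT 0=1 G1=NOT G2=NOT 1=0 G2=(0+0>=1)=0 -> 100
Step 2: G0=NOT G1=NOT 0=1 G1=NOT G2=NOT 0=1 G2=(1+0>=1)=1 -> 111
Step 3: G0=NOT G1=NOT 1=0 G1=NOT G2=NOT 1=0 G2=(1+1>=1)=1 -> 001
Step 4: G0=NOT G1=NOT 0=1 G1=NOT G2=NOT 1=0 G2=(0+0>=1)=0 -> 100
Step 5: G0=NOT G1=NOT 0=1 G1=NOT G2=NOT 0=1 G2=(1+0>=1)=1 -> 111
Step 6: G0=NOT G1=NOT 1=0 G1=NOT G2=NOT 1=0 G2=(1+1>=1)=1 -> 001
Step 7: G0=NOT G1=NOT 0=1 G1=NOT G2=NOT 1=0 G2=(0+0>=1)=0 -> 100

100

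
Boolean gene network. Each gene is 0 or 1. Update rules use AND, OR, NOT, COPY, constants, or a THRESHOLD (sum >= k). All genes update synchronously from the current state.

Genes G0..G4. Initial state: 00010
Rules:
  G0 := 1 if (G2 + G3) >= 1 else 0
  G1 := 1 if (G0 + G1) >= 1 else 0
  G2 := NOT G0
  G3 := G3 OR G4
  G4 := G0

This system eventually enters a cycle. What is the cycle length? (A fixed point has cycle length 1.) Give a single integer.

Step 0: 00010
Step 1: G0=(0+1>=1)=1 G1=(0+0>=1)=0 G2=NOT G0=NOT 0=1 G3=G3|G4=1|0=1 G4=G0=0 -> 10110
Step 2: G0=(1+1>=1)=1 G1=(1+0>=1)=1 G2=NOT G0=NOT 1=0 G3=G3|G4=1|0=1 G4=G0=1 -> 11011
Step 3: G0=(0+1>=1)=1 G1=(1+1>=1)=1 G2=NOT G0=NOT 1=0 G3=G3|G4=1|1=1 G4=G0=1 -> 11011
State from step 3 equals state from step 2 -> cycle length 1

Answer: 1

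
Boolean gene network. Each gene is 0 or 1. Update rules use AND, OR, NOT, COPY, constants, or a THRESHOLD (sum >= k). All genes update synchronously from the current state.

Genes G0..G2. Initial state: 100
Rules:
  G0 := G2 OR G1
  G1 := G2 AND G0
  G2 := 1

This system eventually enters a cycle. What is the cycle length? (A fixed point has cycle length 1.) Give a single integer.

Answer: 1

Derivation:
Step 0: 100
Step 1: G0=G2|G1=0|0=0 G1=G2&G0=0&1=0 G2=1(const) -> 001
Step 2: G0=G2|G1=1|0=1 G1=G2&G0=1&0=0 G2=1(const) -> 101
Step 3: G0=G2|G1=1|0=1 G1=G2&G0=1&1=1 G2=1(const) -> 111
Step 4: G0=G2|G1=1|1=1 G1=G2&G0=1&1=1 G2=1(const) -> 111
State from step 4 equals state from step 3 -> cycle length 1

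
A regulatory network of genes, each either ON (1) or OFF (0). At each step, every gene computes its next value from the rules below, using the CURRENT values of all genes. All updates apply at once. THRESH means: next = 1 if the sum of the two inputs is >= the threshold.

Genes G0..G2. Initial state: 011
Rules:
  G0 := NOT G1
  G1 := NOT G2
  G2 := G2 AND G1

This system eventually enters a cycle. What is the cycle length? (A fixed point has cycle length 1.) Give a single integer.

Answer: 1

Derivation:
Step 0: 011
Step 1: G0=NOT G1=NOT 1=0 G1=NOT G2=NOT 1=0 G2=G2&G1=1&1=1 -> 001
Step 2: G0=NOT G1=NOT 0=1 G1=NOT G2=NOT 1=0 G2=G2&G1=1&0=0 -> 100
Step 3: G0=NOT G1=NOT 0=1 G1=NOT G2=NOT 0=1 G2=G2&G1=0&0=0 -> 110
Step 4: G0=NOT G1=NOT 1=0 G1=NOT G2=NOT 0=1 G2=G2&G1=0&1=0 -> 010
Step 5: G0=NOT G1=NOT 1=0 G1=NOT G2=NOT 0=1 G2=G2&G1=0&1=0 -> 010
State from step 5 equals state from step 4 -> cycle length 1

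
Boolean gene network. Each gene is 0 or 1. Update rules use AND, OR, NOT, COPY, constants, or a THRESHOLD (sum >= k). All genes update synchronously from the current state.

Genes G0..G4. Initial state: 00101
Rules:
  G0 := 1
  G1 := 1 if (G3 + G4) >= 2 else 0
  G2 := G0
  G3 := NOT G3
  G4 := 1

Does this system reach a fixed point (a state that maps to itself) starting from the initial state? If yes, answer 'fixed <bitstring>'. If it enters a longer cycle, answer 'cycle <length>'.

Step 0: 00101
Step 1: G0=1(const) G1=(0+1>=2)=0 G2=G0=0 G3=NOT G3=NOT 0=1 G4=1(const) -> 10011
Step 2: G0=1(const) G1=(1+1>=2)=1 G2=G0=1 G3=NOT G3=NOT 1=0 G4=1(const) -> 11101
Step 3: G0=1(const) G1=(0+1>=2)=0 G2=G0=1 G3=NOT G3=NOT 0=1 G4=1(const) -> 10111
Step 4: G0=1(const) G1=(1+1>=2)=1 G2=G0=1 G3=NOT G3=NOT 1=0 G4=1(const) -> 11101
Cycle of length 2 starting at step 2 -> no fixed point

Answer: cycle 2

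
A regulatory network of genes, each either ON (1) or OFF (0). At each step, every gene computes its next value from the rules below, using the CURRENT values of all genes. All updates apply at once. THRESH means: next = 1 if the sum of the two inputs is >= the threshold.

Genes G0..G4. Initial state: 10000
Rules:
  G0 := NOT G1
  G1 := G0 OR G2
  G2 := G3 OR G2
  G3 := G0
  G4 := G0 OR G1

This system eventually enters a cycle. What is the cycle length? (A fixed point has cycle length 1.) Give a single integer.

Answer: 1

Derivation:
Step 0: 10000
Step 1: G0=NOT G1=NOT 0=1 G1=G0|G2=1|0=1 G2=G3|G2=0|0=0 G3=G0=1 G4=G0|G1=1|0=1 -> 11011
Step 2: G0=NOT G1=NOT 1=0 G1=G0|G2=1|0=1 G2=G3|G2=1|0=1 G3=G0=1 G4=G0|G1=1|1=1 -> 01111
Step 3: G0=NOT G1=NOT 1=0 G1=G0|G2=0|1=1 G2=G3|G2=1|1=1 G3=G0=0 G4=G0|G1=0|1=1 -> 01101
Step 4: G0=NOT G1=NOT 1=0 G1=G0|G2=0|1=1 G2=G3|G2=0|1=1 G3=G0=0 G4=G0|G1=0|1=1 -> 01101
State from step 4 equals state from step 3 -> cycle length 1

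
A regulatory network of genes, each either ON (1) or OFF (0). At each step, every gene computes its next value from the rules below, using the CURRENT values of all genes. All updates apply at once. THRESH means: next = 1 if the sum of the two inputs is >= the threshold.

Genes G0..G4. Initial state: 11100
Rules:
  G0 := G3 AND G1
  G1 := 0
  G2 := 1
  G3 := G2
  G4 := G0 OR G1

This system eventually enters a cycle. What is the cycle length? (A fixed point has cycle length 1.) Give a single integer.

Answer: 1

Derivation:
Step 0: 11100
Step 1: G0=G3&G1=0&1=0 G1=0(const) G2=1(const) G3=G2=1 G4=G0|G1=1|1=1 -> 00111
Step 2: G0=G3&G1=1&0=0 G1=0(const) G2=1(const) G3=G2=1 G4=G0|G1=0|0=0 -> 00110
Step 3: G0=G3&G1=1&0=0 G1=0(const) G2=1(const) G3=G2=1 G4=G0|G1=0|0=0 -> 00110
State from step 3 equals state from step 2 -> cycle length 1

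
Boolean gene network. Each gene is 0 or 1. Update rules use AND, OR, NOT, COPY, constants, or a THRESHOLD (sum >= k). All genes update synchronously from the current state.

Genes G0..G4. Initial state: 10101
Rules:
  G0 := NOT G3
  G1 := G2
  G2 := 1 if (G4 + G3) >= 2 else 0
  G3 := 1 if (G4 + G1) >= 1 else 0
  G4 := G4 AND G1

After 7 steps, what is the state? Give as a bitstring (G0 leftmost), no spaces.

Step 1: G0=NOT G3=NOT 0=1 G1=G2=1 G2=(1+0>=2)=0 G3=(1+0>=1)=1 G4=G4&G1=1&0=0 -> 11010
Step 2: G0=NOT G3=NOT 1=0 G1=G2=0 G2=(0+1>=2)=0 G3=(0+1>=1)=1 G4=G4&G1=0&1=0 -> 00010
Step 3: G0=NOT G3=NOT 1=0 G1=G2=0 G2=(0+1>=2)=0 G3=(0+0>=1)=0 G4=G4&G1=0&0=0 -> 00000
Step 4: G0=NOT G3=NOT 0=1 G1=G2=0 G2=(0+0>=2)=0 G3=(0+0>=1)=0 G4=G4&G1=0&0=0 -> 10000
Step 5: G0=NOT G3=NOT 0=1 G1=G2=0 G2=(0+0>=2)=0 G3=(0+0>=1)=0 G4=G4&G1=0&0=0 -> 10000
Step 6: G0=NOT G3=NOT 0=1 G1=G2=0 G2=(0+0>=2)=0 G3=(0+0>=1)=0 G4=G4&G1=0&0=0 -> 10000
Step 7: G0=NOT G3=NOT 0=1 G1=G2=0 G2=(0+0>=2)=0 G3=(0+0>=1)=0 G4=G4&G1=0&0=0 -> 10000

10000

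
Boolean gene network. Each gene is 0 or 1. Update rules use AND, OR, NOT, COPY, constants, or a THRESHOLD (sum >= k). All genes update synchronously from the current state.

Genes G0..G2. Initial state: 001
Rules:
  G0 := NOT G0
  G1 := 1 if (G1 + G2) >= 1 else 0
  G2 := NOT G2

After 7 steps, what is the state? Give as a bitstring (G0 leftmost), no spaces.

Step 1: G0=NOT G0=NOT 0=1 G1=(0+1>=1)=1 G2=NOT G2=NOT 1=0 -> 110
Step 2: G0=NOT G0=NOT 1=0 G1=(1+0>=1)=1 G2=NOT G2=NOT 0=1 -> 011
Step 3: G0=NOT G0=NOT 0=1 G1=(1+1>=1)=1 G2=NOT G2=NOT 1=0 -> 110
Step 4: G0=NOT G0=NOT 1=0 G1=(1+0>=1)=1 G2=NOT G2=NOT 0=1 -> 011
Step 5: G0=NOT G0=NOT 0=1 G1=(1+1>=1)=1 G2=NOT G2=NOT 1=0 -> 110
Step 6: G0=NOT G0=NOT 1=0 G1=(1+0>=1)=1 G2=NOT G2=NOT 0=1 -> 011
Step 7: G0=NOT G0=NOT 0=1 G1=(1+1>=1)=1 G2=NOT G2=NOT 1=0 -> 110

110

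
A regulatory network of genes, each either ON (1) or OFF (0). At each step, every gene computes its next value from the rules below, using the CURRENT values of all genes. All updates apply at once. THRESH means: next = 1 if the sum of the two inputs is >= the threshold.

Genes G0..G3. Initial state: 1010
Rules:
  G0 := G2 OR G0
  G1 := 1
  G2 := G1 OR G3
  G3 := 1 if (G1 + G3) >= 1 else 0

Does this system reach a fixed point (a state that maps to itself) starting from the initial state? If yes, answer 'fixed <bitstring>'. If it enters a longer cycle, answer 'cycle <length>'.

Answer: fixed 1111

Derivation:
Step 0: 1010
Step 1: G0=G2|G0=1|1=1 G1=1(const) G2=G1|G3=0|0=0 G3=(0+0>=1)=0 -> 1100
Step 2: G0=G2|G0=0|1=1 G1=1(const) G2=G1|G3=1|0=1 G3=(1+0>=1)=1 -> 1111
Step 3: G0=G2|G0=1|1=1 G1=1(const) G2=G1|G3=1|1=1 G3=(1+1>=1)=1 -> 1111
Fixed point reached at step 2: 1111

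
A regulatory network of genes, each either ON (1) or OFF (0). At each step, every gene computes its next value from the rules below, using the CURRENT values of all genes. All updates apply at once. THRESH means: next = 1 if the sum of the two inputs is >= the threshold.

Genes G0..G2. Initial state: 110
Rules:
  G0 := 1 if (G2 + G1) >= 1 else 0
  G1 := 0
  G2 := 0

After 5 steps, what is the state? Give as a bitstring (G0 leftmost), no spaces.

Step 1: G0=(0+1>=1)=1 G1=0(const) G2=0(const) -> 100
Step 2: G0=(0+0>=1)=0 G1=0(const) G2=0(const) -> 000
Step 3: G0=(0+0>=1)=0 G1=0(const) G2=0(const) -> 000
Step 4: G0=(0+0>=1)=0 G1=0(const) G2=0(const) -> 000
Step 5: G0=(0+0>=1)=0 G1=0(const) G2=0(const) -> 000

000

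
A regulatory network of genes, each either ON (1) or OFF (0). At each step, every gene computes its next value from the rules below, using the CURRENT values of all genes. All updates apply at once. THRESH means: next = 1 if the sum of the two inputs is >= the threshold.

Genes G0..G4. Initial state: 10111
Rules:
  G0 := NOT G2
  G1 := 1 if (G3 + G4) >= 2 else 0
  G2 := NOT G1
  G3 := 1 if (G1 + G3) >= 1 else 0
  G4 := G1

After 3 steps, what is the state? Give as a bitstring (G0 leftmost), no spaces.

Step 1: G0=NOT G2=NOT 1=0 G1=(1+1>=2)=1 G2=NOT G1=NOT 0=1 G3=(0+1>=1)=1 G4=G1=0 -> 01110
Step 2: G0=NOT G2=NOT 1=0 G1=(1+0>=2)=0 G2=NOT G1=NOT 1=0 G3=(1+1>=1)=1 G4=G1=1 -> 00011
Step 3: G0=NOT G2=NOT 0=1 G1=(1+1>=2)=1 G2=NOT G1=NOT 0=1 G3=(0+1>=1)=1 G4=G1=0 -> 11110

11110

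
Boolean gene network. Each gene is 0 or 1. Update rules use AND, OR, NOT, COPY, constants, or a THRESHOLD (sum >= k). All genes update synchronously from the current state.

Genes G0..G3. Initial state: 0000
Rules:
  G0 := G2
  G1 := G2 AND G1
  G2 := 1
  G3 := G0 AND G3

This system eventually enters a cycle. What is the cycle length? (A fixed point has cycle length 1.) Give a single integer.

Answer: 1

Derivation:
Step 0: 0000
Step 1: G0=G2=0 G1=G2&G1=0&0=0 G2=1(const) G3=G0&G3=0&0=0 -> 0010
Step 2: G0=G2=1 G1=G2&G1=1&0=0 G2=1(const) G3=G0&G3=0&0=0 -> 1010
Step 3: G0=G2=1 G1=G2&G1=1&0=0 G2=1(const) G3=G0&G3=1&0=0 -> 1010
State from step 3 equals state from step 2 -> cycle length 1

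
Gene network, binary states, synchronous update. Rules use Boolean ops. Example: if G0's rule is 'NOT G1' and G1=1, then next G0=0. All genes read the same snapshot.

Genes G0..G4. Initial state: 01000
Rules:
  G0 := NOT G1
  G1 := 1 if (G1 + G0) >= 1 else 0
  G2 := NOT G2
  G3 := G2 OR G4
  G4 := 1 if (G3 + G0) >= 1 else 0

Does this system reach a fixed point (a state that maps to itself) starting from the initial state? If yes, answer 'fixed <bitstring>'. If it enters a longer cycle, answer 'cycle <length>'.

Answer: cycle 2

Derivation:
Step 0: 01000
Step 1: G0=NOT G1=NOT 1=0 G1=(1+0>=1)=1 G2=NOT G2=NOT 0=1 G3=G2|G4=0|0=0 G4=(0+0>=1)=0 -> 01100
Step 2: G0=NOT G1=NOT 1=0 G1=(1+0>=1)=1 G2=NOT G2=NOT 1=0 G3=G2|G4=1|0=1 G4=(0+0>=1)=0 -> 01010
Step 3: G0=NOT G1=NOT 1=0 G1=(1+0>=1)=1 G2=NOT G2=NOT 0=1 G3=G2|G4=0|0=0 G4=(1+0>=1)=1 -> 01101
Step 4: G0=NOT G1=NOT 1=0 G1=(1+0>=1)=1 G2=NOT G2=NOT 1=0 G3=G2|G4=1|1=1 G4=(0+0>=1)=0 -> 01010
Cycle of length 2 starting at step 2 -> no fixed point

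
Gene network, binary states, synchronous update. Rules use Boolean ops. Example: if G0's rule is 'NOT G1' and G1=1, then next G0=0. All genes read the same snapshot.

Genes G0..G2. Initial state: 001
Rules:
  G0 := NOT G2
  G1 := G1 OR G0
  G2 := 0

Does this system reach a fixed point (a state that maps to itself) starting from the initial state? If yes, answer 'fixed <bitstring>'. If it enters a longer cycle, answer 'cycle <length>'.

Step 0: 001
Step 1: G0=NOT G2=NOT 1=0 G1=G1|G0=0|0=0 G2=0(const) -> 000
Step 2: G0=NOT G2=NOT 0=1 G1=G1|G0=0|0=0 G2=0(const) -> 100
Step 3: G0=NOT G2=NOT 0=1 G1=G1|G0=0|1=1 G2=0(const) -> 110
Step 4: G0=NOT G2=NOT 0=1 G1=G1|G0=1|1=1 G2=0(const) -> 110
Fixed point reached at step 3: 110

Answer: fixed 110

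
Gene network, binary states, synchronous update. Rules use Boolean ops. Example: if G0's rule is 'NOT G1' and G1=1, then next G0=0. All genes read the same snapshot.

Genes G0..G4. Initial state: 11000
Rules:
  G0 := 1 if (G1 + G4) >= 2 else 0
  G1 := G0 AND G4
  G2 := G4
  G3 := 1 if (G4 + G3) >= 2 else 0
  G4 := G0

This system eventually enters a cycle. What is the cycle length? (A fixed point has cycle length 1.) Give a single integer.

Step 0: 11000
Step 1: G0=(1+0>=2)=0 G1=G0&G4=1&0=0 G2=G4=0 G3=(0+0>=2)=0 G4=G0=1 -> 00001
Step 2: G0=(0+1>=2)=0 G1=G0&G4=0&1=0 G2=G4=1 G3=(1+0>=2)=0 G4=G0=0 -> 00100
Step 3: G0=(0+0>=2)=0 G1=G0&G4=0&0=0 G2=G4=0 G3=(0+0>=2)=0 G4=G0=0 -> 00000
Step 4: G0=(0+0>=2)=0 G1=G0&G4=0&0=0 G2=G4=0 G3=(0+0>=2)=0 G4=G0=0 -> 00000
State from step 4 equals state from step 3 -> cycle length 1

Answer: 1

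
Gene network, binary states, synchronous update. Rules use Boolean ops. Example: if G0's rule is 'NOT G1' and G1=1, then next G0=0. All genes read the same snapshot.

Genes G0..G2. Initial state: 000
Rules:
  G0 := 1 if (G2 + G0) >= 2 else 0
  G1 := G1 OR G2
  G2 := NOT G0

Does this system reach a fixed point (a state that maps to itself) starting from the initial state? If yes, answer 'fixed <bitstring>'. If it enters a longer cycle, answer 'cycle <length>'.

Answer: fixed 011

Derivation:
Step 0: 000
Step 1: G0=(0+0>=2)=0 G1=G1|G2=0|0=0 G2=NOT G0=NOT 0=1 -> 001
Step 2: G0=(1+0>=2)=0 G1=G1|G2=0|1=1 G2=NOT G0=NOT 0=1 -> 011
Step 3: G0=(1+0>=2)=0 G1=G1|G2=1|1=1 G2=NOT G0=NOT 0=1 -> 011
Fixed point reached at step 2: 011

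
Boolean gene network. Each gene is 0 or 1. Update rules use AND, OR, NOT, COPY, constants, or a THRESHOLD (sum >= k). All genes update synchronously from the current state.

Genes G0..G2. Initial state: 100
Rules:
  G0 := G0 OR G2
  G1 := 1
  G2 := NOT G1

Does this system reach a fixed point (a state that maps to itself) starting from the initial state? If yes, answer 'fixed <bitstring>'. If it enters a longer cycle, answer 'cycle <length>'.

Answer: fixed 110

Derivation:
Step 0: 100
Step 1: G0=G0|G2=1|0=1 G1=1(const) G2=NOT G1=NOT 0=1 -> 111
Step 2: G0=G0|G2=1|1=1 G1=1(const) G2=NOT G1=NOT 1=0 -> 110
Step 3: G0=G0|G2=1|0=1 G1=1(const) G2=NOT G1=NOT 1=0 -> 110
Fixed point reached at step 2: 110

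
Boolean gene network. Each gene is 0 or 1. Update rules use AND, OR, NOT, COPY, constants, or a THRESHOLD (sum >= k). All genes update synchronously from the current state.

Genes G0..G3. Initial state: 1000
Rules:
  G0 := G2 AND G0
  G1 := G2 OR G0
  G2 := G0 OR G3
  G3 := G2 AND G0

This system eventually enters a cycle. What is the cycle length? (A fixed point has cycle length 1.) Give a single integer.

Step 0: 1000
Step 1: G0=G2&G0=0&1=0 G1=G2|G0=0|1=1 G2=G0|G3=1|0=1 G3=G2&G0=0&1=0 -> 0110
Step 2: G0=G2&G0=1&0=0 G1=G2|G0=1|0=1 G2=G0|G3=0|0=0 G3=G2&G0=1&0=0 -> 0100
Step 3: G0=G2&G0=0&0=0 G1=G2|G0=0|0=0 G2=G0|G3=0|0=0 G3=G2&G0=0&0=0 -> 0000
Step 4: G0=G2&G0=0&0=0 G1=G2|G0=0|0=0 G2=G0|G3=0|0=0 G3=G2&G0=0&0=0 -> 0000
State from step 4 equals state from step 3 -> cycle length 1

Answer: 1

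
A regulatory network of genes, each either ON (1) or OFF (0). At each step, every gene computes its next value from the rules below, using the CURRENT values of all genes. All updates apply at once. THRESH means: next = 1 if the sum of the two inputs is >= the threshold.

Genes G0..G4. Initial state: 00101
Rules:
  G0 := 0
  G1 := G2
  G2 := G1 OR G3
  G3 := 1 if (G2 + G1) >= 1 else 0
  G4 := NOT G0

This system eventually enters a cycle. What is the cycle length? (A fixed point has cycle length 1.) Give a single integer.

Step 0: 00101
Step 1: G0=0(const) G1=G2=1 G2=G1|G3=0|0=0 G3=(1+0>=1)=1 G4=NOT G0=NOT 0=1 -> 01011
Step 2: G0=0(const) G1=G2=0 G2=G1|G3=1|1=1 G3=(0+1>=1)=1 G4=NOT G0=NOT 0=1 -> 00111
Step 3: G0=0(const) G1=G2=1 G2=G1|G3=0|1=1 G3=(1+0>=1)=1 G4=NOT G0=NOT 0=1 -> 01111
Step 4: G0=0(const) G1=G2=1 G2=G1|G3=1|1=1 G3=(1+1>=1)=1 G4=NOT G0=NOT 0=1 -> 01111
State from step 4 equals state from step 3 -> cycle length 1

Answer: 1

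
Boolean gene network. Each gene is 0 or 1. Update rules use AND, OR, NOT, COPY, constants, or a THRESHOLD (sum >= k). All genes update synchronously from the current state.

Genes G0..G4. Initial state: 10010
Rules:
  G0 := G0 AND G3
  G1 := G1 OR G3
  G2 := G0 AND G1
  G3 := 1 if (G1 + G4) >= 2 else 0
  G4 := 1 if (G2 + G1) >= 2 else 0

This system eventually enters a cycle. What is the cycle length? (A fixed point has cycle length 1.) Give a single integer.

Step 0: 10010
Step 1: G0=G0&G3=1&1=1 G1=G1|G3=0|1=1 G2=G0&G1=1&0=0 G3=(0+0>=2)=0 G4=(0+0>=2)=0 -> 11000
Step 2: G0=G0&G3=1&0=0 G1=G1|G3=1|0=1 G2=G0&G1=1&1=1 G3=(1+0>=2)=0 G4=(0+1>=2)=0 -> 01100
Step 3: G0=G0&G3=0&0=0 G1=G1|G3=1|0=1 G2=G0&G1=0&1=0 G3=(1+0>=2)=0 G4=(1+1>=2)=1 -> 01001
Step 4: G0=G0&G3=0&0=0 G1=G1|G3=1|0=1 G2=G0&G1=0&1=0 G3=(1+1>=2)=1 G4=(0+1>=2)=0 -> 01010
Step 5: G0=G0&G3=0&1=0 G1=G1|G3=1|1=1 G2=G0&G1=0&1=0 G3=(1+0>=2)=0 G4=(0+1>=2)=0 -> 01000
Step 6: G0=G0&G3=0&0=0 G1=G1|G3=1|0=1 G2=G0&G1=0&1=0 G3=(1+0>=2)=0 G4=(0+1>=2)=0 -> 01000
State from step 6 equals state from step 5 -> cycle length 1

Answer: 1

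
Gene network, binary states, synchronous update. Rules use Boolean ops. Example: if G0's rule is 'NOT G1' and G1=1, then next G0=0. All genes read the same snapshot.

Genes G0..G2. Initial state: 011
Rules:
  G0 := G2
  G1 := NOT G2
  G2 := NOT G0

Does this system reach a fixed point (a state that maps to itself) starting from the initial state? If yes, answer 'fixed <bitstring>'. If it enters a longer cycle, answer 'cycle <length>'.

Answer: cycle 4

Derivation:
Step 0: 011
Step 1: G0=G2=1 G1=NOT G2=NOT 1=0 G2=NOT G0=NOT 0=1 -> 101
Step 2: G0=G2=1 G1=NOT G2=NOT 1=0 G2=NOT G0=NOT 1=0 -> 100
Step 3: G0=G2=0 G1=NOT G2=NOT 0=1 G2=NOT G0=NOT 1=0 -> 010
Step 4: G0=G2=0 G1=NOT G2=NOT 0=1 G2=NOT G0=NOT 0=1 -> 011
Cycle of length 4 starting at step 0 -> no fixed point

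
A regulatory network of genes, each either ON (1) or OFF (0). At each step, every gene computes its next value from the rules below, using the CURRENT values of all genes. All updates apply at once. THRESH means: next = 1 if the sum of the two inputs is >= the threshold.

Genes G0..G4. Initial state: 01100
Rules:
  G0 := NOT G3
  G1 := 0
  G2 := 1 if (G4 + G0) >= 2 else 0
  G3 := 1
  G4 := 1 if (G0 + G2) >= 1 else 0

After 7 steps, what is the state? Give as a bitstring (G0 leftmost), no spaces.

Step 1: G0=NOT G3=NOT 0=1 G1=0(const) G2=(0+0>=2)=0 G3=1(const) G4=(0+1>=1)=1 -> 10011
Step 2: G0=NOT G3=NOT 1=0 G1=0(const) G2=(1+1>=2)=1 G3=1(const) G4=(1+0>=1)=1 -> 00111
Step 3: G0=NOT G3=NOT 1=0 G1=0(const) G2=(1+0>=2)=0 G3=1(const) G4=(0+1>=1)=1 -> 00011
Step 4: G0=NOT G3=NOT 1=0 G1=0(const) G2=(1+0>=2)=0 G3=1(const) G4=(0+0>=1)=0 -> 00010
Step 5: G0=NOT G3=NOT 1=0 G1=0(const) G2=(0+0>=2)=0 G3=1(const) G4=(0+0>=1)=0 -> 00010
Step 6: G0=NOT G3=NOT 1=0 G1=0(const) G2=(0+0>=2)=0 G3=1(const) G4=(0+0>=1)=0 -> 00010
Step 7: G0=NOT G3=NOT 1=0 G1=0(const) G2=(0+0>=2)=0 G3=1(const) G4=(0+0>=1)=0 -> 00010

00010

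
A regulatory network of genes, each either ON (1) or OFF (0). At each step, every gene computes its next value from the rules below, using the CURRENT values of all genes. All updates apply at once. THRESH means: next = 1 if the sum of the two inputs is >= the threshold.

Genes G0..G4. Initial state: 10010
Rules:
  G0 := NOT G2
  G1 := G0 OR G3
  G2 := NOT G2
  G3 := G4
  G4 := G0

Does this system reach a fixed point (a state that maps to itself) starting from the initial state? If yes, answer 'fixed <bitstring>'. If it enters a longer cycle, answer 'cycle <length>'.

Step 0: 10010
Step 1: G0=NOT G2=NOT 0=1 G1=G0|G3=1|1=1 G2=NOT G2=NOT 0=1 G3=G4=0 G4=G0=1 -> 11101
Step 2: G0=NOT G2=NOT 1=0 G1=G0|G3=1|0=1 G2=NOT G2=NOT 1=0 G3=G4=1 G4=G0=1 -> 01011
Step 3: G0=NOT G2=NOT 0=1 G1=G0|G3=0|1=1 G2=NOT G2=NOT 0=1 G3=G4=1 G4=G0=0 -> 11110
Step 4: G0=NOT G2=NOT 1=0 G1=G0|G3=1|1=1 G2=NOT G2=NOT 1=0 G3=G4=0 G4=G0=1 -> 01001
Step 5: G0=NOT G2=NOT 0=1 G1=G0|G3=0|0=0 G2=NOT G2=NOT 0=1 G3=G4=1 G4=G0=0 -> 10110
Step 6: G0=NOT G2=NOT 1=0 G1=G0|G3=1|1=1 G2=NOT G2=NOT 1=0 G3=G4=0 G4=G0=1 -> 01001
Cycle of length 2 starting at step 4 -> no fixed point

Answer: cycle 2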